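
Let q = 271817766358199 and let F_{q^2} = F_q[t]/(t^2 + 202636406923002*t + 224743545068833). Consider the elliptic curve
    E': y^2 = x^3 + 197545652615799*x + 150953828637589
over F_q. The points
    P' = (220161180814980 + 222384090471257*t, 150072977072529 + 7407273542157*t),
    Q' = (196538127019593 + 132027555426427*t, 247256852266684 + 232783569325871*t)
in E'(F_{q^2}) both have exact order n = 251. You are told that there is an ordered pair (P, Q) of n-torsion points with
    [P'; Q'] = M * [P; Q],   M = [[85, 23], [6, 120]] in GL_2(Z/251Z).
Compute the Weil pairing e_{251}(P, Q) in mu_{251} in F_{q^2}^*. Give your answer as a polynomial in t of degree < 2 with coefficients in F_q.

The 251-Weil pairing on E[251] over F_{271817766358199} is alternating-bilinear: e_{251}(P',Q') = e_{251}(P,Q)^det(M).
det M = 85*120 - 23*6 = 10062 = 22 (mod 251); 22^{-1} = 194 (mod 251).
n = 251 = (11111011)_2 (8 bits, wt 7); accumulate f_{251,P'}(Q'+S)/f_{251,P'}(S) along the 7-step ladder.
e_{251}(P',Q') = 141103605693944 + 41899833136502*t.
Hence e(P,Q) = 163265489125438 + 72639800884159*t in F_{271817766358199^2}^*.

163265489125438 + 72639800884159*t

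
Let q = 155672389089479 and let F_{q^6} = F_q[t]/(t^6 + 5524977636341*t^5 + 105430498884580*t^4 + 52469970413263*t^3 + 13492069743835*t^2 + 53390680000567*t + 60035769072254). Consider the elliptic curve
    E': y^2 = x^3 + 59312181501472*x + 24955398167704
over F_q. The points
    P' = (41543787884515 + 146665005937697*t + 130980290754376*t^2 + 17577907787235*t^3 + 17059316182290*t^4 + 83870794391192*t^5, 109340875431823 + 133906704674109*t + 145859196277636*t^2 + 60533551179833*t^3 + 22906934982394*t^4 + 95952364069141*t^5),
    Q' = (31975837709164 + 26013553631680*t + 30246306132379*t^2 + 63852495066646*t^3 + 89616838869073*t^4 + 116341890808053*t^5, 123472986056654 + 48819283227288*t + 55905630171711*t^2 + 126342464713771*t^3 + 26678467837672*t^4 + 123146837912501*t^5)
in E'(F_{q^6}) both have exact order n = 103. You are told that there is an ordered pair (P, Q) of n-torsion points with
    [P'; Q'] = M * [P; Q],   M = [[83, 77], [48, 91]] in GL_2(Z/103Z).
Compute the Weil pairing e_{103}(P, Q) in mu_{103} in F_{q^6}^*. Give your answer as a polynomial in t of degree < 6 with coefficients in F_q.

e_{103}(aP+bQ,cP+dQ) = e_{103}(P,Q)^(ad-bc); with (a,b,c,d)=(83,77,48,91) this gives the det-103 law.
83*91 - 77*48 = 3857; reduced mod 103: det = 46, inverse 56.
7-bit Miller (1100111) on E'/F_{155672389089479} with a'=59312181501472, b'=24955398167704: accumulate tangent/chord ratios at Q'+S and P'+S'.
The quotient is 3423462219901 + 69784104966375*t + 41756654218751*t^2 + 144948665609762*t^3 + 103593014642059*t^4 + 33312898309283*t^5.
(3423462219901 + 69784104966375*t + 41756654218751*t^2 + 144948665609762*t^3 + 103593014642059*t^4 + 33312898309283*t^5)^{56} mod (155672389089479,f) = 116576615487824 + 118701298706824*t + 52814018320890*t^2 + 28450960648295*t^3 + 30778864499620*t^4 + 75333767291609*t^5.

116576615487824 + 118701298706824*t + 52814018320890*t^2 + 28450960648295*t^3 + 30778864499620*t^4 + 75333767291609*t^5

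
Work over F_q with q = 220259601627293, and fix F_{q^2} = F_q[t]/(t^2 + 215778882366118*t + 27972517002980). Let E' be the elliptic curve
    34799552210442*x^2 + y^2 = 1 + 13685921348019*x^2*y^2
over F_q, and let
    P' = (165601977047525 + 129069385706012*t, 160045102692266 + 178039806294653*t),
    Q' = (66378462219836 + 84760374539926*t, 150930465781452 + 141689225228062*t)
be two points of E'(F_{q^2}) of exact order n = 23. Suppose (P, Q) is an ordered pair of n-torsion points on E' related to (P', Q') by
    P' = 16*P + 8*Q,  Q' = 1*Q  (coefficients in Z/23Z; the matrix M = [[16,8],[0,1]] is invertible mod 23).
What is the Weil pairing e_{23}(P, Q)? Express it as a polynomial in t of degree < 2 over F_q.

Since e_{23}(P,P)=e_{23}(Q,Q)=1 and e_{23}(Q,P)=e_{23}(P,Q)^{-1}, expanding e_{23}(16*P + 8*Q,1*Q) leaves e(P,Q)^det(M).
So e_{23}(P,Q) = e_{23}(P',Q')^{13}, since 16*13 = 1 mod 23.
Edwards->Montgomery: u=(1+y)/(1-y), v=u/x -> 218796246862823v^2=u^3+65851452468912u^2+u; then x_W=60343308122429u+118210713073390: y^2=x^3+26572312071453*x+55381667682957.
Miller loop for e_{23} over F_{220259601627293^2}: bits of 23 = 10111; 4 double steps + 3 add steps, l/v at each.
e_{23}(P',Q') = 196728017098955 + 217671615606523*t.
e_{23}(P,Q) = (196728017098955 + 217671615606523*t)^{13} = 105344237287415 + 156519332314256*t.

105344237287415 + 156519332314256*t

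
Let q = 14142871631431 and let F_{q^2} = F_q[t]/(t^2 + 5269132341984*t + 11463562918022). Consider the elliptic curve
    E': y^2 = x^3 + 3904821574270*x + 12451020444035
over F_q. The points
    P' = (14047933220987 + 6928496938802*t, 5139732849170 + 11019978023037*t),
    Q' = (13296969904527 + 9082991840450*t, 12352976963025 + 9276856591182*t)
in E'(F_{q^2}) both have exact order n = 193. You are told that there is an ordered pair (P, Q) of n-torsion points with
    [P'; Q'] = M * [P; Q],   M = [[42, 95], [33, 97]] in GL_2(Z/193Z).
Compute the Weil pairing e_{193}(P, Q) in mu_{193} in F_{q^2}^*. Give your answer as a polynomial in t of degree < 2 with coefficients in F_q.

4422651170691 + 1592500785890*t

Since e_{193}(P,P)=e_{193}(Q,Q)=1 and e_{193}(Q,P)=e_{193}(P,Q)^{-1}, expanding e_{193}(42*P + 95*Q,33*P + 97*Q) leaves e(P,Q)^det(M).
So e_{193}(P,Q) = e_{193}(P',Q')^{141}, since 167*141 = 1 mod 193.
n = 193 = (11000001)_2 (8 bits, wt 3); accumulate f_{193,P'}(Q'+S)/f_{193,P'}(S) along the 7-step ladder.
e_{193}(P',Q') = 5281582789309 + 995585274523*t.
Finally e_{193}(P,Q) = 4422651170691 + 1592500785890*t.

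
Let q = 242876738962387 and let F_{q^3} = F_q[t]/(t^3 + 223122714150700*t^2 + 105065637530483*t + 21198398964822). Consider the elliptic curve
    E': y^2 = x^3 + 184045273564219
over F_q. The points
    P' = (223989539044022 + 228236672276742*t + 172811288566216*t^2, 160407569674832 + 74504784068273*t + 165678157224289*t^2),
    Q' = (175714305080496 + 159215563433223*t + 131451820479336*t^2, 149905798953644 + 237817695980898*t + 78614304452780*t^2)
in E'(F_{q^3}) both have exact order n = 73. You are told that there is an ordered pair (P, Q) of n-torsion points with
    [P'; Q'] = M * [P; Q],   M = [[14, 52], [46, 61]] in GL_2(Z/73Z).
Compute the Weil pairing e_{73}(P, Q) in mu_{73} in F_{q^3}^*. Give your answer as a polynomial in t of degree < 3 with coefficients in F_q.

18120938039286 + 59353358063767*t + 167725958202296*t^2

e_{73}(aP+bQ,cP+dQ) = e_{73}(P,Q)^(ad-bc); with (a,b,c,d)=(14,52,46,61) this gives the det-73 law.
Inverting 68 mod 73: 29. Thus e_{73}(P,Q) = e(P',Q')^{29}.
n = 73 = (1001001)_2 (7 bits, wt 3); accumulate f_{73,P'}(Q'+S)/f_{73,P'}(S) along the 6-step ladder.
Miller gives e_{73}(P',Q') = 161156984811738 + 93549344628445*t + 208805939893623*t^2 in F_{242876738962387^3}.
Finally e_{73}(P,Q) = 18120938039286 + 59353358063767*t + 167725958202296*t^2.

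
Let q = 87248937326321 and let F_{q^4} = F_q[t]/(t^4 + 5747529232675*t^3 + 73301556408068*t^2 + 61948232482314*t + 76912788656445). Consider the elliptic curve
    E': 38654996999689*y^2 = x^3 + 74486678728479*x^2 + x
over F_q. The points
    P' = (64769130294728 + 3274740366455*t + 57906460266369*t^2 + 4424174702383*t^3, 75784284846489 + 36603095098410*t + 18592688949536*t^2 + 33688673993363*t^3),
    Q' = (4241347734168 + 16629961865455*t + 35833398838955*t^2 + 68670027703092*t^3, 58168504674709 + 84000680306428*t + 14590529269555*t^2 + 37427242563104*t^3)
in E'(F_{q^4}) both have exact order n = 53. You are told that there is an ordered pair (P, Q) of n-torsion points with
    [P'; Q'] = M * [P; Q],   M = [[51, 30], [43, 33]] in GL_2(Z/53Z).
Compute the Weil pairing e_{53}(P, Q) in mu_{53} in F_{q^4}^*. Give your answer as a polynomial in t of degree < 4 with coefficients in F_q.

68396024162414 + 30070943668808*t + 84908472561465*t^2 + 16605837052548*t^3

e_{53} is bilinear + alternating on E[53], so e_{53}(51*P + 30*Q, 43*P + 33*Q) = e_{53}(P,Q)^(51*33-30*43).
det(M) mod 53 = 22; its inverse in (Z/53)^* is 41 (check: 22*41 mod 53 = 1).
Undo Montgomery via alpha=79321538277421, beta=26195355272299: (a',b')=(68441403806651,470495850807) over F_{87248937326321}.
Miller loop for e_{53} over F_{87248937326321^4}: bits of 53 = 110101; 5 double steps + 3 add steps, l/v at each.
The quotient is 29911298520957 + 78873146662434*t + 68406464810236*t^2 + 77631626127857*t^3.
Raise to 41: e(P,Q) = 68396024162414 + 30070943668808*t + 84908472561465*t^2 + 16605837052548*t^3 in mu_{53}.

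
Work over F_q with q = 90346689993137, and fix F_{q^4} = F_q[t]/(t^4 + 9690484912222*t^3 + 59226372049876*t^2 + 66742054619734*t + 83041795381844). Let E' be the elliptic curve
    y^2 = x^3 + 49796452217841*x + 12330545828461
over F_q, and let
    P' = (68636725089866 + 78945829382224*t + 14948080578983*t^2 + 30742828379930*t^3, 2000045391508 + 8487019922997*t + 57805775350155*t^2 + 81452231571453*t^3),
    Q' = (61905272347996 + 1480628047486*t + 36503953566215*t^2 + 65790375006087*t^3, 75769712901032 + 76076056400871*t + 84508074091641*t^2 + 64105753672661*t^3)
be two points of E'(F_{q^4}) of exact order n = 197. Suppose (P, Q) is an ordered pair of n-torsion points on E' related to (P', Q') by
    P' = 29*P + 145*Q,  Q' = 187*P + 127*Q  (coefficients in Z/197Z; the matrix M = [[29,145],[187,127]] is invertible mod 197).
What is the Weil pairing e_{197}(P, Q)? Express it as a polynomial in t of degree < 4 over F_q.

80308564788682 + 55218261598970*t + 82132501331037*t^2 + 52293363776625*t^3

The 197-Weil pairing on E[197] over F_{90346689993137} is alternating-bilinear: e_{197}(P',Q') = e_{197}(P,Q)^det(M).
det M = 29*127 - 145*187 = -23432 = 11 (mod 197); 11^{-1} = 18 (mod 197).
Double-and-add over 11000101: 8-1 doublings, 4-1 additions; each step l_{T,T}/v_{2T} or l_{T,P'}/v at Q'+S for random S.
So e_{197}(P',Q') = 88201134159210 + 62273301913684*t + 30518803535264*t^2 + 39327308725231*t^3.
Hence e(P,Q) = 80308564788682 + 55218261598970*t + 82132501331037*t^2 + 52293363776625*t^3 in F_{90346689993137^4}^*.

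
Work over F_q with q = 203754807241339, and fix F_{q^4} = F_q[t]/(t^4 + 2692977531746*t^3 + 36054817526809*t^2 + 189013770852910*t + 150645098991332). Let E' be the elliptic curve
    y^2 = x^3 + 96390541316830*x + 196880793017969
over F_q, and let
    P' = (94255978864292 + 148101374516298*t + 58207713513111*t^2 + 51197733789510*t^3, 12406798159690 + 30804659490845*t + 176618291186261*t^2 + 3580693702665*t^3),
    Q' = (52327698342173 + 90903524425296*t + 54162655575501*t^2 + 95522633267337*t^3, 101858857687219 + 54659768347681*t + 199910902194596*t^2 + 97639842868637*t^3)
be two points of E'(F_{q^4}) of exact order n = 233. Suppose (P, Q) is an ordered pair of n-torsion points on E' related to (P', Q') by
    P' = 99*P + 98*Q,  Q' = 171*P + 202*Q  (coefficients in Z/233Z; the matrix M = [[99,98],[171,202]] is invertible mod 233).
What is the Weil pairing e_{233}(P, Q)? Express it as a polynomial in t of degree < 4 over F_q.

58100703346473 + 166164704071388*t + 190474374225040*t^2 + 189595753408035*t^3

The 233-Weil pairing on E[233] over F_{203754807241339} is alternating-bilinear: e_{233}(P',Q') = e_{233}(P,Q)^det(M).
det(M) mod 233 = 211; its inverse in (Z/233)^* is 180 (check: 211*180 mod 233 = 1).
Build f_{233,P'} and f_{233,Q'} via the 8-bit ladder of 233=11101001_2; evaluate at shifted divisors; quotient in F_{203754807241339^4}.
e_{233}(P',Q') = 108752489019642 + 152594155055000*t + 115898611514347*t^2 + 72165888867087*t^3.
(108752489019642 + 152594155055000*t + 115898611514347*t^2 + 72165888867087*t^3)^{180} mod (203754807241339,f) = 58100703346473 + 166164704071388*t + 190474374225040*t^2 + 189595753408035*t^3.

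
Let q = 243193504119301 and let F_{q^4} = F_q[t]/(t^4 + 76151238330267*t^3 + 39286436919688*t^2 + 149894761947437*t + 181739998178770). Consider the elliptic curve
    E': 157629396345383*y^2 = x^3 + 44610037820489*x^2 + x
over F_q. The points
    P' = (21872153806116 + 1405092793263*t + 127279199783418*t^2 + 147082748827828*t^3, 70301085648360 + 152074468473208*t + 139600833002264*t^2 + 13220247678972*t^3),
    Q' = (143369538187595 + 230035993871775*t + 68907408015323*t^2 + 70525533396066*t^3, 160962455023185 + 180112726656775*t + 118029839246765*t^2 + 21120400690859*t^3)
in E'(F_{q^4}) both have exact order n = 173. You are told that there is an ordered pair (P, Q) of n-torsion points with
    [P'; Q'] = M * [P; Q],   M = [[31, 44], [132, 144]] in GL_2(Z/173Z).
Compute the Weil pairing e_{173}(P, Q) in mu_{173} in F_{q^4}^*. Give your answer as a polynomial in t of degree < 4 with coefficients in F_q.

e_{173}(aP+bQ,cP+dQ) = e_{173}(P,Q)^(ad-bc); with (a,b,c,d)=(31,44,132,144) this gives the det-173 law.
Inverting 40 mod 173: 13. Thus e_{173}(P,Q) = e(P',Q')^{13}.
(x,y)|->(33341394090476x+225554034769532,33341394090476y) sends E' to y^2=x^3+160101013335693*x+239204602644552.
n = 173 = (10101101)_2 (8 bits, wt 5); accumulate f_{173,P'}(Q'+S)/f_{173,P'}(S) along the 7-step ladder.
e_{173}(P',Q') = 81669066994739 + 106761002708118*t + 19229950413468*t^2 + 78588069597470*t^3.
Hence e(P,Q) = 142048263344303 + 163837341929004*t + 2954111094256*t^2 + 4491516283577*t^3 in F_{243193504119301^4}^*.

142048263344303 + 163837341929004*t + 2954111094256*t^2 + 4491516283577*t^3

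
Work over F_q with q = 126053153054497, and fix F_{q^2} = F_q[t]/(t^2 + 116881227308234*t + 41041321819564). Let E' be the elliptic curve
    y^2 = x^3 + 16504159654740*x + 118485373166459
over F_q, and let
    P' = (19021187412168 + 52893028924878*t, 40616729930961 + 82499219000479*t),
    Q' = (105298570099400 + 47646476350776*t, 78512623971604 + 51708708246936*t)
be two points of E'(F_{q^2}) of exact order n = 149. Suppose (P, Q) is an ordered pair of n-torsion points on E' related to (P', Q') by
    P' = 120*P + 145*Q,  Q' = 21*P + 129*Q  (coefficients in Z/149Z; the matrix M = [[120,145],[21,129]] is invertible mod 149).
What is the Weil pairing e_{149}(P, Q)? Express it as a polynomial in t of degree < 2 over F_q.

Since e_{149}(P,P)=e_{149}(Q,Q)=1 and e_{149}(Q,P)=e_{149}(P,Q)^{-1}, expanding e_{149}(120*P + 145*Q,21*P + 129*Q) leaves e(P,Q)^det(M).
120*129 - 145*21 = 12435; reduced mod 149: det = 68, inverse 103.
n = 149 = (10010101)_2 (8 bits, wt 4); accumulate f_{149,P'}(Q'+S)/f_{149,P'}(S) along the 7-step ladder.
Miller gives e_{149}(P',Q') = 125829098827565 + 59725349731993*t in F_{126053153054497^2}.
(125829098827565 + 59725349731993*t)^{103} mod (126053153054497,f) = 99521357778766 + 110319276443709*t.

99521357778766 + 110319276443709*t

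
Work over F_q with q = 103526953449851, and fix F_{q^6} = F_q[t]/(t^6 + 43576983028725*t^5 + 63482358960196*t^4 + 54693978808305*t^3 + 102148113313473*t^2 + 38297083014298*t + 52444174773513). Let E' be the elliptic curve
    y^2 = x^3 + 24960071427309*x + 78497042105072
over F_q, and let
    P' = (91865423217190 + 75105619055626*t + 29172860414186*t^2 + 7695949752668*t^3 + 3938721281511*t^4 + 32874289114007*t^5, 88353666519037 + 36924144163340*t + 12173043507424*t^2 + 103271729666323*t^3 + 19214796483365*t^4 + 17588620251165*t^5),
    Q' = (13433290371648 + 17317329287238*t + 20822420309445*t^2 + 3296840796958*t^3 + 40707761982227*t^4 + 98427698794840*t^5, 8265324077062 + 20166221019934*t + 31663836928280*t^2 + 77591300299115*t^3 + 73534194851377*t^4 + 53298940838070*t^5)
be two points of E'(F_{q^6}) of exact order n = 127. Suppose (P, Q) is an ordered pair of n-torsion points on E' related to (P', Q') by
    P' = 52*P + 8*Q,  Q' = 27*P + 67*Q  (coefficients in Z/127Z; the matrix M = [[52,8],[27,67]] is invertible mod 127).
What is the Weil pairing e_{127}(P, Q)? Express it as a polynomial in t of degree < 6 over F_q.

24293836675484 + 66939594122292*t + 6676300935469*t^2 + 8771631234859*t^3 + 87701427564721*t^4 + 87251889169442*t^5

Alternating bilinearity on E[127] (values in mu_{127} in F_{103526953449851^6}) gives e(P',Q') = e(P,Q)^det(M).
det M = 52*67 - 8*27 = 3268 = 93 (mod 127); 93^{-1} = 56 (mod 127).
7-bit Miller (1111111) on E'/F_{103526953449851} with a'=24960071427309, b'=78497042105072: accumulate tangent/chord ratios at Q'+S and P'+S'.
The quotient is 42258202191801 + 78233521683713*t + 93002970903510*t^2 + 60642036138234*t^3 + 63829906935138*t^4 + 49572527837473*t^5.
Raise to 56: e(P,Q) = 24293836675484 + 66939594122292*t + 6676300935469*t^2 + 8771631234859*t^3 + 87701427564721*t^4 + 87251889169442*t^5 in mu_{127}.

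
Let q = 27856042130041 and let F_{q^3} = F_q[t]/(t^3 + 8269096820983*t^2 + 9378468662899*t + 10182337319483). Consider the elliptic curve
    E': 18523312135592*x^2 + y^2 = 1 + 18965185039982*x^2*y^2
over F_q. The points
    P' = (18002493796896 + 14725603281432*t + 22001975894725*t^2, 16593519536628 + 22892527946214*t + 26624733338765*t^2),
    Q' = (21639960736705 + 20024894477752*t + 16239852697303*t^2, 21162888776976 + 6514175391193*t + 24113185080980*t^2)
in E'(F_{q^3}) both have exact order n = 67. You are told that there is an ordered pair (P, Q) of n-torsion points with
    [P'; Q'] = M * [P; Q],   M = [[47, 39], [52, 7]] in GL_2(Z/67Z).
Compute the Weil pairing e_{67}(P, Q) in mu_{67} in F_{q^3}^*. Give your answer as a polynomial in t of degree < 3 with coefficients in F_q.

Alternating bilinearity on E[67] (values in mu_{67} in F_{27856042130041^3}) gives e(P',Q') = e(P,Q)^det(M).
Inverting 43 mod 67: 53. Thus e_{67}(P,Q) = e(P',Q')^{53}.
Edwards a_E,d_E -> Montgomery A=24028674264551,B=23528053972438 -> Weierstrass 2190859310893,6970268848458 via alpha=15533430239276,beta=13817552838923.
7-bit Miller (1000011) on E'/F_{27856042130041} with a'=2190859310893, b'=6970268848458: accumulate tangent/chord ratios at Q'+S and P'+S'.
e_{67}(P',Q') = 2053036650550 + 1266175895130*t + 14773746700775*t^2.
Finally e_{67}(P,Q) = 15098396981018 + 2894827004680*t + 7637423631012*t^2.

15098396981018 + 2894827004680*t + 7637423631012*t^2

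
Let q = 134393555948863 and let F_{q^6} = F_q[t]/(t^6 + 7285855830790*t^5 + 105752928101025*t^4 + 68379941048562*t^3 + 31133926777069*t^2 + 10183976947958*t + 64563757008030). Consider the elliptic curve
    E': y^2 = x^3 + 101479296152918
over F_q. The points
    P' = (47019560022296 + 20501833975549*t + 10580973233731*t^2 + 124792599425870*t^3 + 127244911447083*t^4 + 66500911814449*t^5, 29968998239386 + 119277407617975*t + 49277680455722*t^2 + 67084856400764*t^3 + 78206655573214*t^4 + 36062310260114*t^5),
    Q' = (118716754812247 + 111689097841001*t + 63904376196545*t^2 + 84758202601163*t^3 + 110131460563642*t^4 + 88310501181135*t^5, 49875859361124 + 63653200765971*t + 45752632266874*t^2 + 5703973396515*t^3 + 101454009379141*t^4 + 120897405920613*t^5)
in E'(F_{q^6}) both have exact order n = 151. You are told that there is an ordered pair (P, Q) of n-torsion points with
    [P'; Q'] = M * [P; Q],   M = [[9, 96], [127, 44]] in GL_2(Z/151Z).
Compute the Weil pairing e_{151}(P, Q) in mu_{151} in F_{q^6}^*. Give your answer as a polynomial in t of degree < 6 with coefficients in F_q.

94595371096182 + 2552988088862*t + 58509749171738*t^2 + 54613768927478*t^3 + 18836790461145*t^4 + 73672983052914*t^5

Under M = [[9,96],[127,44]] in GL_2(Z/151), e_{151}(P',Q') = e_{151}(P,Q)^(9*44-96*127 mod 151).
det(M) mod 151 = 133; its inverse in (Z/151)^* is 109 (check: 133*109 mod 151 = 1).
8-bit Miller (10010111) on E'/F_{134393555948863} with a'=0, b'=101479296152918: accumulate tangent/chord ratios at Q'+S and P'+S'.
f_P(D_Q)/f_Q(D_P) = 77252876021155 + 51749729239979*t + 131021193691875*t^2 + 116092036892195*t^3 + 70218620505153*t^4 + 100316328701579*t^5.
Hence e(P,Q) = 94595371096182 + 2552988088862*t + 58509749171738*t^2 + 54613768927478*t^3 + 18836790461145*t^4 + 73672983052914*t^5 in F_{134393555948863^6}^*.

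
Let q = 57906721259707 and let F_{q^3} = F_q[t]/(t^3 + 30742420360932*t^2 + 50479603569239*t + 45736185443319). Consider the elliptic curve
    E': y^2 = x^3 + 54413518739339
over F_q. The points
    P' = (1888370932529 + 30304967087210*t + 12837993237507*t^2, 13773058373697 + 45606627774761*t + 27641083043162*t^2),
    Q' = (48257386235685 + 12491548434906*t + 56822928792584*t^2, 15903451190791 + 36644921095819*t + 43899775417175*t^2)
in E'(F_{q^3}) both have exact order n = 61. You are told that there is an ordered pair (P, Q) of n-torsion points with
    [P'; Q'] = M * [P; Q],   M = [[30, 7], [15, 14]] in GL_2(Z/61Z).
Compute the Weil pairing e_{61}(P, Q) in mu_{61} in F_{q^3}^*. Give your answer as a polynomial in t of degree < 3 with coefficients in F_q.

22193589108290 + 294225419777*t + 46444036683050*t^2

The 61-Weil pairing on E[61] over F_{57906721259707} is alternating-bilinear: e_{61}(P',Q') = e_{61}(P,Q)^det(M).
Inverting 10 mod 61: 55. Thus e_{61}(P,Q) = e(P',Q')^{55}.
Build f_{61,P'} and f_{61,Q'} via the 6-bit ladder of 61=111101_2; evaluate at shifted divisors; quotient in F_{57906721259707^3}.
So e_{61}(P',Q') = 1869124506644 + 16913611527900*t + 53969129470631*t^2.
e_{61}(P,Q) = (1869124506644 + 16913611527900*t + 53969129470631*t^2)^{55} = 22193589108290 + 294225419777*t + 46444036683050*t^2.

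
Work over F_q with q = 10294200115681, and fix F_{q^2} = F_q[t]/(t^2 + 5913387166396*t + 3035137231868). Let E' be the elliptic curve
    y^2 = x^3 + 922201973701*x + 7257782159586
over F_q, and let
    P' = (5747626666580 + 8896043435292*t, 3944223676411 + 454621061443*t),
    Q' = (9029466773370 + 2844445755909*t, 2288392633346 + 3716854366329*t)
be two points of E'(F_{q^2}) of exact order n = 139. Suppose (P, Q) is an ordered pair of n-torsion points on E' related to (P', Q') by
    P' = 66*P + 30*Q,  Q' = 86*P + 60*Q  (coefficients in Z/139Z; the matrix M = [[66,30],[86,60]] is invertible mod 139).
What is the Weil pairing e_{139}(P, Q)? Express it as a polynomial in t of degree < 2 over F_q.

The 139-Weil pairing on E[139] over F_{10294200115681} is alternating-bilinear: e_{139}(P',Q') = e_{139}(P,Q)^det(M).
66*60 - 30*86 = 1380; reduced mod 139: det = 129, inverse 125.
Build f_{139,P'} and f_{139,Q'} via the 8-bit ladder of 139=10001011_2; evaluate at shifted divisors; quotient in F_{10294200115681^2}.
The quotient is 9417401687057 + 8995452358157*t.
Thus e_{139}(P,Q) = 4456318792229 + 6166041395553*t.

4456318792229 + 6166041395553*t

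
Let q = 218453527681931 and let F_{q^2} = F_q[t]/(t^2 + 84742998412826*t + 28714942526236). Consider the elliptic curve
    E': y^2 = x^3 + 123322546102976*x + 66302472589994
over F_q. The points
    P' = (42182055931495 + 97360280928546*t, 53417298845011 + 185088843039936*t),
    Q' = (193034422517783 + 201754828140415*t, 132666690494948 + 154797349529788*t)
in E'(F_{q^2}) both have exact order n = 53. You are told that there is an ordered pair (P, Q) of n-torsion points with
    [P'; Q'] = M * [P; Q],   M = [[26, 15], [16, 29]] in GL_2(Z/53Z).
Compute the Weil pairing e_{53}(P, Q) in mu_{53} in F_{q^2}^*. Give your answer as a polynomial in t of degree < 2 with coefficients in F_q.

Since e_{53}(P,P)=e_{53}(Q,Q)=1 and e_{53}(Q,P)=e_{53}(P,Q)^{-1}, expanding e_{53}(26*P + 15*Q,16*P + 29*Q) leaves e(P,Q)^det(M).
So e_{53}(P,Q) = e_{53}(P',Q')^{43}, since 37*43 = 1 mod 53.
6-bit Miller (110101) on E'/F_{218453527681931} with a'=123322546102976, b'=66302472589994: accumulate tangent/chord ratios at Q'+S and P'+S'.
So e_{53}(P',Q') = 204873456671744 + 112721195381363*t.
Finally e_{53}(P,Q) = 36766891678217 + 97301860836611*t.

36766891678217 + 97301860836611*t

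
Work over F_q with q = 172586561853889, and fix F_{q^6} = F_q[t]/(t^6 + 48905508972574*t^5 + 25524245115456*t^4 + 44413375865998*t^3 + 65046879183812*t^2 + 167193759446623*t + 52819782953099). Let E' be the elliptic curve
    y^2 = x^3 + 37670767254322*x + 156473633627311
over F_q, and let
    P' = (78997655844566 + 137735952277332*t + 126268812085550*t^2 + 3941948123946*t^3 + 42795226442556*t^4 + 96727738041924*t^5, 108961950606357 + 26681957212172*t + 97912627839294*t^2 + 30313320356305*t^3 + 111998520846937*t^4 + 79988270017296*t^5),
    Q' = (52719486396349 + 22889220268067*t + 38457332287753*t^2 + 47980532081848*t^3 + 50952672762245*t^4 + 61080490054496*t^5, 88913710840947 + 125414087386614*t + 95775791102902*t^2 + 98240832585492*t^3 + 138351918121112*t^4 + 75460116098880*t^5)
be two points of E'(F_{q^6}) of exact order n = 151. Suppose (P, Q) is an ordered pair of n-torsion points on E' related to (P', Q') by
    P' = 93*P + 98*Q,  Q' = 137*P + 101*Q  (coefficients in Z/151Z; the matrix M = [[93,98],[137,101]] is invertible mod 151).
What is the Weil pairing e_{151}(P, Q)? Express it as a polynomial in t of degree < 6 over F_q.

e_{151} is bilinear + alternating on E[151], so e_{151}(93*P + 98*Q, 137*P + 101*Q) = e_{151}(P,Q)^(93*101-98*137).
So e_{151}(P,Q) = e_{151}(P',Q')^{127}, since 44*127 = 1 mod 151.
Double-and-add over 10010111: 8-1 doublings, 5-1 additions; each step l_{T,T}/v_{2T} or l_{T,P'}/v at Q'+S for random S.
f_P(D_Q)/f_Q(D_P) = 10686538603722 + 100170288999268*t + 46522313990802*t^2 + 55695160364076*t^3 + 36989168272576*t^4 + 159007142483946*t^5.
Hence e(P,Q) = 14574805498320 + 16375281902630*t + 85160569917378*t^2 + 29095060661690*t^3 + 30414517234876*t^4 + 10860585199859*t^5 in F_{172586561853889^6}^*.

14574805498320 + 16375281902630*t + 85160569917378*t^2 + 29095060661690*t^3 + 30414517234876*t^4 + 10860585199859*t^5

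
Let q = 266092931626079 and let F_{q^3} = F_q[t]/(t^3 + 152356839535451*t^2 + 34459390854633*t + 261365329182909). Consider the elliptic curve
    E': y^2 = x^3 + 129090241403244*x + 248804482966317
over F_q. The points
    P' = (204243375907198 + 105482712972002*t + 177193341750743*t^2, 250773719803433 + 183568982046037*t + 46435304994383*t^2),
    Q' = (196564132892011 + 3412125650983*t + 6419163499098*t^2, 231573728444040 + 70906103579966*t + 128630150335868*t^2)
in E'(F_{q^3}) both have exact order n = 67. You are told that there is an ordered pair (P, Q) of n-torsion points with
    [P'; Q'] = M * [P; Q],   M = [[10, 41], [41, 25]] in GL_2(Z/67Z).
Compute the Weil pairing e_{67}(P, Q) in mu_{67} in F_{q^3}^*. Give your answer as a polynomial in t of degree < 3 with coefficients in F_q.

Alternating bilinearity on E[67] (values in mu_{67} in F_{266092931626079^3}) gives e(P',Q') = e(P,Q)^det(M).
10*25 - 41*41 = -1431; reduced mod 67: det = 43, inverse 53.
Run Miller on y^2=x^3+129090241403244*x+248804482966317 over F_{266092931626079}: ladder 1000011 (7 bits); e = f_P(D_Q)/f_Q(D_P).
Result: e(P',Q') = 228191454944660 + 102451899334852*t + 5277310725126*t^2.
Finally e_{67}(P,Q) = 125409258146023 + 82012901220727*t + 234548123930822*t^2.

125409258146023 + 82012901220727*t + 234548123930822*t^2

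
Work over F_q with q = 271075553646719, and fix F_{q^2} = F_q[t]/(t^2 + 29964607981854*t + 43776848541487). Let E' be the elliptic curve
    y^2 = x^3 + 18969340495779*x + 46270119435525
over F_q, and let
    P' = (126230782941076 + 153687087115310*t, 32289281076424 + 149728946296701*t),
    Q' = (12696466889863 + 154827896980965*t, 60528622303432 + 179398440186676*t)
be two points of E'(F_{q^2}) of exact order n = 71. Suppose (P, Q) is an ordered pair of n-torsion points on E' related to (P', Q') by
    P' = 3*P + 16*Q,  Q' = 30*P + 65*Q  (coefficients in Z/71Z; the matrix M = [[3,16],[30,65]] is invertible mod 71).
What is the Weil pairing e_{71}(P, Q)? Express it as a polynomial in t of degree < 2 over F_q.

e_{71}(aP+bQ,cP+dQ) = e_{71}(P,Q)^(ad-bc); with (a,b,c,d)=(3,16,30,65) this gives the det-71 law.
det M = 3*65 - 16*30 = -285 = 70 (mod 71); 70^{-1} = 70 (mod 71).
7-bit Miller (1000111) on E'/F_{271075553646719} with a'=18969340495779, b'=46270119435525: accumulate tangent/chord ratios at Q'+S and P'+S'.
Miller gives e_{71}(P',Q') = 263263369322394 + 158548707159656*t in F_{271075553646719^2}.
Thus e_{71}(P,Q) = 105755990592024 + 112526846487063*t.

105755990592024 + 112526846487063*t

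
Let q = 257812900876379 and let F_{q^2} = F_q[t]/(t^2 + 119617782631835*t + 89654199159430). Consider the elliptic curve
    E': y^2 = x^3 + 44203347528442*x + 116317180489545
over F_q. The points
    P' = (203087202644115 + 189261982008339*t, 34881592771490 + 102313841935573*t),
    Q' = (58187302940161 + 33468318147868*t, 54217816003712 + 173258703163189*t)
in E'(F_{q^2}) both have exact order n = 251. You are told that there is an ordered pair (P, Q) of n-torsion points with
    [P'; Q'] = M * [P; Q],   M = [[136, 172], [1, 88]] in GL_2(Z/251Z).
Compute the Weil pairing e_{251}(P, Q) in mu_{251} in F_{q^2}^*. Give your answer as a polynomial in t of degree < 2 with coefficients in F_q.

59577335158991 + 54288933001944*t

The 251-Weil pairing on E[251] over F_{257812900876379} is alternating-bilinear: e_{251}(P',Q') = e_{251}(P,Q)^det(M).
det(M) mod 251 = 250; its inverse in (Z/251)^* is 250 (check: 250*250 mod 251 = 1).
n = 251 = (11111011)_2 (8 bits, wt 7); accumulate f_{251,P'}(Q'+S)/f_{251,P'}(S) along the 7-step ladder.
So e_{251}(P',Q') = 161332159495024 + 203523967874435*t.
(161332159495024 + 203523967874435*t)^{250} mod (257812900876379,f) = 59577335158991 + 54288933001944*t.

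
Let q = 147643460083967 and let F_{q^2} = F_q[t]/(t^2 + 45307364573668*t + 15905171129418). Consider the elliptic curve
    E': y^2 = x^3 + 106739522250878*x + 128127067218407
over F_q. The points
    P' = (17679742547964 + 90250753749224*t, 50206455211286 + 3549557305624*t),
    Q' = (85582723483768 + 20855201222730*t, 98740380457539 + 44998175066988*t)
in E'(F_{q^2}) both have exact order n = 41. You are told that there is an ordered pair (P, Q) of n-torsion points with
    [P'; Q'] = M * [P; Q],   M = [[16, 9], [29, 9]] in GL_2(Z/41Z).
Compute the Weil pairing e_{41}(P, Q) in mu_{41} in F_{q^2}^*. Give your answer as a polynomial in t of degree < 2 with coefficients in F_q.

134465739836229 + 27200967060797*t

The 41-Weil pairing on E[41] over F_{147643460083967} is alternating-bilinear: e_{41}(P',Q') = e_{41}(P,Q)^det(M).
Inverting 6 mod 41: 7. Thus e_{41}(P,Q) = e(P',Q')^{7}.
Run Miller on y^2=x^3+106739522250878*x+128127067218407 over F_{147643460083967}: ladder 101001 (6 bits); e = f_P(D_Q)/f_Q(D_P).
e_{41}(P',Q') = 136480639725391 + 9974434052120*t.
Thus e_{41}(P,Q) = 134465739836229 + 27200967060797*t.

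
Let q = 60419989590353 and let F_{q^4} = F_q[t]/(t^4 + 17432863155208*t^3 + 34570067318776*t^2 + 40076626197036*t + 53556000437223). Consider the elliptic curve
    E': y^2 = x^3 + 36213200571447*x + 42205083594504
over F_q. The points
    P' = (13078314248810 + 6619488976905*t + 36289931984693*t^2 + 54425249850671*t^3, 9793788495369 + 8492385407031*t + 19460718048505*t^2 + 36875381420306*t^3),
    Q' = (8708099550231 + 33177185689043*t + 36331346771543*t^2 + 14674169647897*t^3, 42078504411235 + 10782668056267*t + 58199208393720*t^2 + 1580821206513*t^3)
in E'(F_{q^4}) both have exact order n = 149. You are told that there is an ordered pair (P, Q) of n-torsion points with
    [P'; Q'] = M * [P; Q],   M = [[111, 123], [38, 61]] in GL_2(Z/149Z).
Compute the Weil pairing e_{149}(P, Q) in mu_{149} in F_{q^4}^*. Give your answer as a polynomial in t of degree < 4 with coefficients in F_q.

Alternating bilinearity on E[149] (values in mu_{149} in F_{60419989590353^4}) gives e(P',Q') = e(P,Q)^det(M).
Hence e(P,Q) = e(P',Q')^{122} where 122 = 11^{-1} mod 149.
Double-and-add over 10010101: 8-1 doublings, 4-1 additions; each step l_{T,T}/v_{2T} or l_{T,P'}/v at Q'+S for random S.
So e_{149}(P',Q') = 48818377660283 + 46209874623288*t + 8959973918348*t^2 + 60259879724882*t^3.
Hence e(P,Q) = 21412875227152 + 43956040441507*t + 9638902847454*t^2 + 20088391345911*t^3 in F_{60419989590353^4}^*.

21412875227152 + 43956040441507*t + 9638902847454*t^2 + 20088391345911*t^3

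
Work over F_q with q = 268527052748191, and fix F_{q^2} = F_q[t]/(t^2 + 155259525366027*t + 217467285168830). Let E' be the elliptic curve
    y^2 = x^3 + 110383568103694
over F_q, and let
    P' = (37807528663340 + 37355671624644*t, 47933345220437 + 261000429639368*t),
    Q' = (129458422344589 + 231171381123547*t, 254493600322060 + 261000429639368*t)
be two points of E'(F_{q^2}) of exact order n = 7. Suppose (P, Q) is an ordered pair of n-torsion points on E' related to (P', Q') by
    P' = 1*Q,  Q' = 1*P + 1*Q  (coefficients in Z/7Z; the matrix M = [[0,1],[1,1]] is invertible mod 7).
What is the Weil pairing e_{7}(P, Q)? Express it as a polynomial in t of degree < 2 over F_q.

94540321335216 + 187449790949752*t

Alternating bilinearity on E[7] (values in mu_{7} in F_{268527052748191^2}) gives e(P',Q') = e(P,Q)^det(M).
det(M) mod 7 = 6; its inverse in (Z/7)^* is 6 (check: 6*6 mod 7 = 1).
Miller loop for e_{7} over F_{268527052748191^2}: bits of 7 = 111; 2 double steps + 2 add steps, l/v at each.
Miller gives e_{7}(P',Q') = 256532389237066 + 81077261798439*t in F_{268527052748191^2}.
Raise to 6: e(P,Q) = 94540321335216 + 187449790949752*t in mu_{7}.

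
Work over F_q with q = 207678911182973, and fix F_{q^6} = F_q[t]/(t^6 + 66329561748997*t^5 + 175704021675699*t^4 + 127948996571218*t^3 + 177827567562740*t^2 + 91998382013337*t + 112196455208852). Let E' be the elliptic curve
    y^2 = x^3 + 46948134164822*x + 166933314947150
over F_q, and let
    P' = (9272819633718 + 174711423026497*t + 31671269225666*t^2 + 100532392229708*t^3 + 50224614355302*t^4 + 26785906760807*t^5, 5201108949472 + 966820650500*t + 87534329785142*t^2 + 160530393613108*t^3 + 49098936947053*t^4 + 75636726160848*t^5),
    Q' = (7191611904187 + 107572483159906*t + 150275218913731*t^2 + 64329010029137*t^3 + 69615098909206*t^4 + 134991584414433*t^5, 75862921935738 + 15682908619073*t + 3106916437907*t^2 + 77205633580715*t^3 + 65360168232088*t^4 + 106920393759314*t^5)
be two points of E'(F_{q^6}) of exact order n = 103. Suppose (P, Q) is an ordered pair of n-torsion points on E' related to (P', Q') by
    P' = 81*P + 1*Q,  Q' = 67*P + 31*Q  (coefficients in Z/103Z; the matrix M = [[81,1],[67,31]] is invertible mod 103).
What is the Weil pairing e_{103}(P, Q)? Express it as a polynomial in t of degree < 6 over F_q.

The 103-Weil pairing on E[103] over F_{207678911182973} is alternating-bilinear: e_{103}(P',Q') = e_{103}(P,Q)^det(M).
det(M) mod 103 = 75; its inverse in (Z/103)^* is 11 (check: 75*11 mod 103 = 1).
Run Miller on y^2=x^3+46948134164822*x+166933314947150 over F_{207678911182973}: ladder 1100111 (7 bits); e = f_P(D_Q)/f_Q(D_P).
e_{103}(P',Q') = 31302541179413 + 26811659304337*t + 55497048217237*t^2 + 154791403552300*t^3 + 99008782791064*t^4 + 113476551794080*t^5.
(31302541179413 + 26811659304337*t + 55497048217237*t^2 + 154791403552300*t^3 + 99008782791064*t^4 + 113476551794080*t^5)^{11} mod (207678911182973,f) = 17987897095453 + 103477129798192*t + 94111512353837*t^2 + 40617660478122*t^3 + 51915460960150*t^4 + 94713593538450*t^5.

17987897095453 + 103477129798192*t + 94111512353837*t^2 + 40617660478122*t^3 + 51915460960150*t^4 + 94713593538450*t^5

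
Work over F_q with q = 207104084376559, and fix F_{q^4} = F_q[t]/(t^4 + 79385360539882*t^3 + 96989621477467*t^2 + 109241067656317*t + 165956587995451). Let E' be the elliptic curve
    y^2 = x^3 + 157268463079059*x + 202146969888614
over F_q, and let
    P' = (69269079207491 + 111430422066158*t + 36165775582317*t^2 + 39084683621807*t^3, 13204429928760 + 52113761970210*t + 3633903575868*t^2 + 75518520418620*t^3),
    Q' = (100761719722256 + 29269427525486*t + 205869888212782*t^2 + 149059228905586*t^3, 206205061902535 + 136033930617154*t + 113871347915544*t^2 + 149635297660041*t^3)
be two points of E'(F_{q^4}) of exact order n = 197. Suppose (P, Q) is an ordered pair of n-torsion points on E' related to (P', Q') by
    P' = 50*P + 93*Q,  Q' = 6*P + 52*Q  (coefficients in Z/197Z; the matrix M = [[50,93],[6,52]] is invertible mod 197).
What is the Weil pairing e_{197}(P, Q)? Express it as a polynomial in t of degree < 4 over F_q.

Since e_{197}(P,P)=e_{197}(Q,Q)=1 and e_{197}(Q,P)=e_{197}(P,Q)^{-1}, expanding e_{197}(50*P + 93*Q,6*P + 52*Q) leaves e(P,Q)^det(M).
det(M) mod 197 = 72; its inverse in (Z/197)^* is 52 (check: 72*52 mod 197 = 1).
Double-and-add over 11000101: 8-1 doublings, 4-1 additions; each step l_{T,T}/v_{2T} or l_{T,P'}/v at Q'+S for random S.
f_P(D_Q)/f_Q(D_P) = 101483920789111 + 203582433447275*t + 103079336390597*t^2 + 99121493959425*t^3.
Thus e_{197}(P,Q) = 194320101605923 + 21313549456619*t + 57503723263039*t^2 + 148037801157634*t^3.

194320101605923 + 21313549456619*t + 57503723263039*t^2 + 148037801157634*t^3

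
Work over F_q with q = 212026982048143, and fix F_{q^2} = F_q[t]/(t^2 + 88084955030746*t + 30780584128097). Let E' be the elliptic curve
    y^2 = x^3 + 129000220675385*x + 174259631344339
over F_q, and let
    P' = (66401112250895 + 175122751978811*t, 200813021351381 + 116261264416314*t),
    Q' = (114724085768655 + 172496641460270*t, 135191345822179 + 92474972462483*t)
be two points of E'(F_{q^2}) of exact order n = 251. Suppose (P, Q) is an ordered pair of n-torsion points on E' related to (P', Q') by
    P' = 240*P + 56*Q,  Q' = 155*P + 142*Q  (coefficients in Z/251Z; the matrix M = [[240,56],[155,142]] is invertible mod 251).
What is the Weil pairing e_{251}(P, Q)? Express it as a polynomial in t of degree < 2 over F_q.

174426383394722 + 157705226284282*t

Since e_{251}(P,P)=e_{251}(Q,Q)=1 and e_{251}(Q,P)=e_{251}(P,Q)^{-1}, expanding e_{251}(240*P + 56*Q,155*P + 142*Q) leaves e(P,Q)^det(M).
det(M) mod 251 = 49; its inverse in (Z/251)^* is 41 (check: 49*41 mod 251 = 1).
Build f_{251,P'} and f_{251,Q'} via the 8-bit ladder of 251=11111011_2; evaluate at shifted divisors; quotient in F_{212026982048143^2}.
The quotient is 148958470093978 + 102157501891795*t.
Hence e(P,Q) = 174426383394722 + 157705226284282*t in F_{212026982048143^2}^*.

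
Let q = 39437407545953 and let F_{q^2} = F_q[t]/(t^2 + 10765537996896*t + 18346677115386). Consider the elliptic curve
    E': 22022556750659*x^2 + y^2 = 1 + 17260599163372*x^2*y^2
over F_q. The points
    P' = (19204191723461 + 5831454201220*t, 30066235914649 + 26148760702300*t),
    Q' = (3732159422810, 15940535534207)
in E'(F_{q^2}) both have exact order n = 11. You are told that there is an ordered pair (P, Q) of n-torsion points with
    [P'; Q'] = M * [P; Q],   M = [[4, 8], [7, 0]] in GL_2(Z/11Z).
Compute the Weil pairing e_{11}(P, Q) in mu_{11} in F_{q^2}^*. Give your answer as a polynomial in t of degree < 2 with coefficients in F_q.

Alternating bilinearity on E[11] (values in mu_{11} in F_{39437407545953^2}) gives e(P',Q') = e(P,Q)^det(M).
Inverting 10 mod 11: 10. Thus e_{11}(P,Q) = e(P',Q')^{10}.
Map (x,y)_Ed via u=(1+y)/(1-y), v=(1+y)/((1-y)x) to Montgomery A=11367528350093,B=10128098844001; then to (a',b')=(21582336715282,197523657059).
Run Miller on y^2=x^3+21582336715282*x+197523657059 over F_{39437407545953}: ladder 1011 (4 bits); e = f_P(D_Q)/f_Q(D_P).
Result: e(P',Q') = 16728068572230 + 17317957081148*t.
Hence e(P,Q) = 6289778357000 + 22119450464805*t in F_{39437407545953^2}^*.

6289778357000 + 22119450464805*t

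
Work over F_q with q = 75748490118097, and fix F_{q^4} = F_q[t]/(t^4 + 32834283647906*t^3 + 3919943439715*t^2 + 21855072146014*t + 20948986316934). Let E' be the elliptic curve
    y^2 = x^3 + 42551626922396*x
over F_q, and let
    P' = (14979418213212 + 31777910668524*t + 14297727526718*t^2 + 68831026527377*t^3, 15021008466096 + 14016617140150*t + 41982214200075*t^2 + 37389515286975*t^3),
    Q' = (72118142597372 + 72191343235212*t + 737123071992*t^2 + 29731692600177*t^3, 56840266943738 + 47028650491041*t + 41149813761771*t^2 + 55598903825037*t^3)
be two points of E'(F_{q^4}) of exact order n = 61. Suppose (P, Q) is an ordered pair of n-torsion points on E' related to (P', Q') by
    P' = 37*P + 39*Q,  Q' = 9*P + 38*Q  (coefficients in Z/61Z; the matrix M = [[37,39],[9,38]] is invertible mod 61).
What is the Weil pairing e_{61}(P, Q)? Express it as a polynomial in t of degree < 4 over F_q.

49443778822023 + 64779300296443*t + 9030716894703*t^2 + 25841865674764*t^3

The 61-Weil pairing on E[61] over F_{75748490118097} is alternating-bilinear: e_{61}(P',Q') = e_{61}(P,Q)^det(M).
So e_{61}(P,Q) = e_{61}(P',Q')^{17}, since 18*17 = 1 mod 61.
6-bit Miller (111101) on E'/F_{75748490118097} with a'=42551626922396, b'=0: accumulate tangent/chord ratios at Q'+S and P'+S'.
e_{61}(P',Q') = 73388373148465 + 52375099226436*t + 15957788008961*t^2 + 68507354282159*t^3.
Raise to 17: e(P,Q) = 49443778822023 + 64779300296443*t + 9030716894703*t^2 + 25841865674764*t^3 in mu_{61}.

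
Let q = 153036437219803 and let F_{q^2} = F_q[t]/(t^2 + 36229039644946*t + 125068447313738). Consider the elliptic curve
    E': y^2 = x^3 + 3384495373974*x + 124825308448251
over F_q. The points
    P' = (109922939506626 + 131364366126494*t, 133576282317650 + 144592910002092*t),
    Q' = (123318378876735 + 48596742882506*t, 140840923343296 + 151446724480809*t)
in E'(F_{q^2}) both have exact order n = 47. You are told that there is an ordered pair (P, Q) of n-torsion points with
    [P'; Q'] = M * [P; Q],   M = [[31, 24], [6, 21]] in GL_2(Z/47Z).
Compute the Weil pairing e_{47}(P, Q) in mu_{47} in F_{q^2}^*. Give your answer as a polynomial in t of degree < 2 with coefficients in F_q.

The 47-Weil pairing on E[47] over F_{153036437219803} is alternating-bilinear: e_{47}(P',Q') = e_{47}(P,Q)^det(M).
det(M) mod 47 = 37; its inverse in (Z/47)^* is 14 (check: 37*14 mod 47 = 1).
Build f_{47,P'} and f_{47,Q'} via the 6-bit ladder of 47=101111_2; evaluate at shifted divisors; quotient in F_{153036437219803^2}.
The quotient is 139407914327464 + 2831146480901*t.
Thus e_{47}(P,Q) = 97987718895271 + 84099931565232*t.

97987718895271 + 84099931565232*t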